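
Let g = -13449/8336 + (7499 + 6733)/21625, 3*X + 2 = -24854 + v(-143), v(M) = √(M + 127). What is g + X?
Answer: -4481208286019/540798000 + 4*I/3 ≈ -8286.3 + 1.3333*I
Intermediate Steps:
v(M) = √(127 + M)
X = -24856/3 + 4*I/3 (X = -⅔ + (-24854 + √(127 - 143))/3 = -⅔ + (-24854 + √(-16))/3 = -⅔ + (-24854 + 4*I)/3 = -⅔ + (-24854/3 + 4*I/3) = -24856/3 + 4*I/3 ≈ -8285.3 + 1.3333*I)
g = -172196673/180266000 (g = -13449*1/8336 + 14232*(1/21625) = -13449/8336 + 14232/21625 = -172196673/180266000 ≈ -0.95524)
g + X = -172196673/180266000 + (-24856/3 + 4*I/3) = -4481208286019/540798000 + 4*I/3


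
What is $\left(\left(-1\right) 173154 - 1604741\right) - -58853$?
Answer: $-1719042$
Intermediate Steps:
$\left(\left(-1\right) 173154 - 1604741\right) - -58853 = \left(-173154 - 1604741\right) + \left(59115 - 262\right) = -1777895 + 58853 = -1719042$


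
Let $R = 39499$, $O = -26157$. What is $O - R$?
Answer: $-65656$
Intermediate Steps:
$O - R = -26157 - 39499 = -65656$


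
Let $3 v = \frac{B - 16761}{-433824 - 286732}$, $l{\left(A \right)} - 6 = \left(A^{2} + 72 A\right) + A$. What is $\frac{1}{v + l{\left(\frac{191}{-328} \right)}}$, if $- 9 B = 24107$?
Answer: $- \frac{523262002752}{18921708843631} \approx -0.027654$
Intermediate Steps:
$B = - \frac{24107}{9}$ ($B = \left(- \frac{1}{9}\right) 24107 = - \frac{24107}{9} \approx -2678.6$)
$l{\left(A \right)} = 6 + A^{2} + 73 A$ ($l{\left(A \right)} = 6 + \left(\left(A^{2} + 72 A\right) + A\right) = 6 + \left(A^{2} + 73 A\right) = 6 + A^{2} + 73 A$)
$v = \frac{43739}{4863753}$ ($v = \frac{\left(- \frac{24107}{9} - 16761\right) \frac{1}{-433824 - 286732}}{3} = \frac{\left(- \frac{174956}{9}\right) \frac{1}{-720556}}{3} = \frac{\left(- \frac{174956}{9}\right) \left(- \frac{1}{720556}\right)}{3} = \frac{1}{3} \cdot \frac{43739}{1621251} = \frac{43739}{4863753} \approx 0.0089929$)
$\frac{1}{v + l{\left(\frac{191}{-328} \right)}} = \frac{1}{\frac{43739}{4863753} + \left(6 + \left(\frac{191}{-328}\right)^{2} + 73 \frac{191}{-328}\right)} = \frac{1}{\frac{43739}{4863753} + \left(6 + \left(191 \left(- \frac{1}{328}\right)\right)^{2} + 73 \cdot 191 \left(- \frac{1}{328}\right)\right)} = \frac{1}{\frac{43739}{4863753} + \left(6 + \left(- \frac{191}{328}\right)^{2} + 73 \left(- \frac{191}{328}\right)\right)} = \frac{1}{\frac{43739}{4863753} + \left(6 + \frac{36481}{107584} - \frac{13943}{328}\right)} = \frac{1}{\frac{43739}{4863753} - \frac{3891319}{107584}} = \frac{1}{- \frac{18921708843631}{523262002752}} = - \frac{523262002752}{18921708843631}$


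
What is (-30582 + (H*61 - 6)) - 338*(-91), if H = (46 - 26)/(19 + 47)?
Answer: 6220/33 ≈ 188.48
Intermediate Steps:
H = 10/33 (H = 20/66 = 20*(1/66) = 10/33 ≈ 0.30303)
(-30582 + (H*61 - 6)) - 338*(-91) = (-30582 + ((10/33)*61 - 6)) - 338*(-91) = (-30582 + (610/33 - 6)) + 30758 = (-30582 + 412/33) + 30758 = -1008794/33 + 30758 = 6220/33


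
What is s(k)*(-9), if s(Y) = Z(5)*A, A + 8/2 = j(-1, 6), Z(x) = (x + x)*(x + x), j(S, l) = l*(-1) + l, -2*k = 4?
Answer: 3600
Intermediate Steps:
k = -2 (k = -½*4 = -2)
j(S, l) = 0 (j(S, l) = -l + l = 0)
Z(x) = 4*x² (Z(x) = (2*x)*(2*x) = 4*x²)
A = -4 (A = -4 + 0 = -4)
s(Y) = -400 (s(Y) = (4*5²)*(-4) = (4*25)*(-4) = 100*(-4) = -400)
s(k)*(-9) = -400*(-9) = 3600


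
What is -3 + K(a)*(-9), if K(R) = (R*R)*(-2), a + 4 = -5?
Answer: 1455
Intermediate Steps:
a = -9 (a = -4 - 5 = -9)
K(R) = -2*R² (K(R) = R²*(-2) = -2*R²)
-3 + K(a)*(-9) = -3 - 2*(-9)²*(-9) = -3 - 2*81*(-9) = -3 - 162*(-9) = -3 + 1458 = 1455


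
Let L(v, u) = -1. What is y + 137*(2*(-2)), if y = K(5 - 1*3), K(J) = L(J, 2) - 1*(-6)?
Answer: -543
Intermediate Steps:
K(J) = 5 (K(J) = -1 - 1*(-6) = -1 + 6 = 5)
y = 5
y + 137*(2*(-2)) = 5 + 137*(2*(-2)) = 5 + 137*(-4) = 5 - 548 = -543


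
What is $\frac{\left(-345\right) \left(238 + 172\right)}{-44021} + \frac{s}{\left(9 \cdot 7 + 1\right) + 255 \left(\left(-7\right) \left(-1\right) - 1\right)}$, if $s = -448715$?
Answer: $- \frac{19527411715}{70169474} \approx -278.29$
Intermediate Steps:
$\frac{\left(-345\right) \left(238 + 172\right)}{-44021} + \frac{s}{\left(9 \cdot 7 + 1\right) + 255 \left(\left(-7\right) \left(-1\right) - 1\right)} = \frac{\left(-345\right) \left(238 + 172\right)}{-44021} - \frac{448715}{\left(9 \cdot 7 + 1\right) + 255 \left(\left(-7\right) \left(-1\right) - 1\right)} = \left(-345\right) 410 \left(- \frac{1}{44021}\right) - \frac{448715}{\left(63 + 1\right) + 255 \left(7 - 1\right)} = \left(-141450\right) \left(- \frac{1}{44021}\right) - \frac{448715}{64 + 255 \cdot 6} = \frac{141450}{44021} - \frac{448715}{64 + 1530} = \frac{141450}{44021} - \frac{448715}{1594} = - \frac{19527411715}{70169474}$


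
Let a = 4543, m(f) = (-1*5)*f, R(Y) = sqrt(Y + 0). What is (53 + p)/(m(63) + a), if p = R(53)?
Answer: 53/4228 + sqrt(53)/4228 ≈ 0.014257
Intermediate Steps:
R(Y) = sqrt(Y)
m(f) = -5*f
p = sqrt(53) ≈ 7.2801
(53 + p)/(m(63) + a) = (53 + sqrt(53))/(-5*63 + 4543) = (53 + sqrt(53))/(-315 + 4543) = (53 + sqrt(53))/4228 = (53 + sqrt(53))*(1/4228) = 53/4228 + sqrt(53)/4228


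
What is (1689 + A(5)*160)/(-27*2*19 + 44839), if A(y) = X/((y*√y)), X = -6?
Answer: 1689/43813 - 192*√5/219065 ≈ 0.036590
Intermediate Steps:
A(y) = -6/y^(3/2)
(1689 + A(5)*160)/(-27*2*19 + 44839) = (1689 - 6*√5/25*160)/(-27*2*19 + 44839) = (1689 - 6*√5/25*160)/(-54*19 + 44839) = (1689 - 6*√5/25*160)/(-1026 + 44839) = (1689 - 192*√5/5)/43813 = (1689 - 192*√5/5)*(1/43813) = 1689/43813 - 192*√5/219065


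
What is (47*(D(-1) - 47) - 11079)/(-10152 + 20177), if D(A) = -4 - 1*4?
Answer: -13664/10025 ≈ -1.3630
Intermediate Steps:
D(A) = -8 (D(A) = -4 - 4 = -8)
(47*(D(-1) - 47) - 11079)/(-10152 + 20177) = (47*(-8 - 47) - 11079)/(-10152 + 20177) = (47*(-55) - 11079)/10025 = (-2585 - 11079)*(1/10025) = -13664*1/10025 = -13664/10025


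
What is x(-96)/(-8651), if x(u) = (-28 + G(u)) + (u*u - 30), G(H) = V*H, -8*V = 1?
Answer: -9170/8651 ≈ -1.0600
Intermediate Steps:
V = -⅛ (V = -⅛*1 = -⅛ ≈ -0.12500)
G(H) = -H/8
x(u) = -58 + u² - u/8 (x(u) = (-28 - u/8) + (u*u - 30) = (-28 - u/8) + (u² - 30) = (-28 - u/8) + (-30 + u²) = -58 + u² - u/8)
x(-96)/(-8651) = (-58 + (-96)² - ⅛*(-96))/(-8651) = (-58 + 9216 + 12)*(-1/8651) = 9170*(-1/8651) = -9170/8651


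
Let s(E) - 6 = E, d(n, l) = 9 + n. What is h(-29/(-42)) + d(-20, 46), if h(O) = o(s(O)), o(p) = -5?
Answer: -16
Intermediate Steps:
s(E) = 6 + E
h(O) = -5
h(-29/(-42)) + d(-20, 46) = -5 + (9 - 20) = -5 - 11 = -16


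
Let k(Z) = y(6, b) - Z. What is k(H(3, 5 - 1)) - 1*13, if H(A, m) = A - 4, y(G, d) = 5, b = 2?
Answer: -7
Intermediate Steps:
H(A, m) = -4 + A
k(Z) = 5 - Z
k(H(3, 5 - 1)) - 1*13 = (5 - (-4 + 3)) - 1*13 = (5 - 1*(-1)) - 13 = (5 + 1) - 13 = 6 - 13 = -7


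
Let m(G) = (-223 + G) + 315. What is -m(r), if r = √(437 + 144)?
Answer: -92 - √581 ≈ -116.10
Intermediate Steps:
r = √581 ≈ 24.104
m(G) = 92 + G
-m(r) = -(92 + √581) = -92 - √581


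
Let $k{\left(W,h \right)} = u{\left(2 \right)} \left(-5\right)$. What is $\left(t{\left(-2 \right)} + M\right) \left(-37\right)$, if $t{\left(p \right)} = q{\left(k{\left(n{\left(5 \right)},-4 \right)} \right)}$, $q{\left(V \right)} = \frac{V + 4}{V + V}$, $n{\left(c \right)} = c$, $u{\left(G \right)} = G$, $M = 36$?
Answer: $- \frac{13431}{10} \approx -1343.1$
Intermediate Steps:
$k{\left(W,h \right)} = -10$ ($k{\left(W,h \right)} = 2 \left(-5\right) = -10$)
$q{\left(V \right)} = \frac{4 + V}{2 V}$
$t{\left(p \right)} = \frac{3}{10}$ ($t{\left(p \right)} = \frac{4 - 10}{2 \left(-10\right)} = \frac{1}{2} \left(- \frac{1}{10}\right) \left(-6\right) = \frac{3}{10}$)
$\left(t{\left(-2 \right)} + M\right) \left(-37\right) = \left(\frac{3}{10} + 36\right) \left(-37\right) = \frac{363}{10} \left(-37\right) = - \frac{13431}{10}$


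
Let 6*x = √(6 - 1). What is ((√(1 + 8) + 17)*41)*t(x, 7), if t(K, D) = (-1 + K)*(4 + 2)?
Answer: -4920 + 820*√5 ≈ -3086.4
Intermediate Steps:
x = √5/6 (x = √(6 - 1)/6 = √5/6 ≈ 0.37268)
t(K, D) = -6 + 6*K (t(K, D) = (-1 + K)*6 = -6 + 6*K)
((√(1 + 8) + 17)*41)*t(x, 7) = ((√(1 + 8) + 17)*41)*(-6 + 6*(√5/6)) = ((√9 + 17)*41)*(-6 + √5) = ((3 + 17)*41)*(-6 + √5) = (20*41)*(-6 + √5) = 820*(-6 + √5) = -4920 + 820*√5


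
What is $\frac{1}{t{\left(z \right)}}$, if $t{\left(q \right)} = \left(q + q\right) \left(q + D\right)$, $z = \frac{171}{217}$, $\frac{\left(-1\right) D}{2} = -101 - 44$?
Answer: $\frac{47089}{21580542} \approx 0.002182$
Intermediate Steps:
$D = 290$ ($D = - 2 \left(-101 - 44\right) = \left(-2\right) \left(-145\right) = 290$)
$z = \frac{171}{217}$ ($z = 171 \cdot \frac{1}{217} = \frac{171}{217} \approx 0.78802$)
$t{\left(q \right)} = 2 q \left(290 + q\right)$ ($t{\left(q \right)} = \left(q + q\right) \left(q + 290\right) = 2 q \left(290 + q\right)$)
$\frac{1}{t{\left(z \right)}} = \frac{1}{2 \cdot \frac{171}{217} \left(290 + \frac{171}{217}\right)} = \frac{1}{2 \cdot \frac{171}{217} \cdot \frac{63101}{217}} = \frac{1}{\frac{21580542}{47089}} = \frac{47089}{21580542}$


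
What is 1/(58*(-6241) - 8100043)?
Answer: -1/8462021 ≈ -1.1818e-7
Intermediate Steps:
1/(58*(-6241) - 8100043) = 1/(-361978 - 8100043) = 1/(-8462021) = -1/8462021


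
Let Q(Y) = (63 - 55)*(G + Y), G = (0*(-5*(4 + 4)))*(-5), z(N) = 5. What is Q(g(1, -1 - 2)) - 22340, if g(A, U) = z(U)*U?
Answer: -22460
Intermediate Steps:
G = 0 (G = (0*(-5*8))*(-5) = (0*(-40))*(-5) = 0*(-5) = 0)
g(A, U) = 5*U
Q(Y) = 8*Y (Q(Y) = (63 - 55)*(0 + Y) = 8*Y)
Q(g(1, -1 - 2)) - 22340 = 8*(5*(-1 - 2)) - 22340 = 8*(5*(-3)) - 22340 = 8*(-15) - 22340 = -120 - 22340 = -22460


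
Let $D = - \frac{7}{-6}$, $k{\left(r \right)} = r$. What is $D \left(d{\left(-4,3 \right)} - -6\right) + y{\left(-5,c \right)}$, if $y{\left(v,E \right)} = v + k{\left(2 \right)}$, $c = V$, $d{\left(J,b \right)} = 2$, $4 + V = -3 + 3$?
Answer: $\frac{19}{3} \approx 6.3333$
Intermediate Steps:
$V = -4$ ($V = -4 + \left(-3 + 3\right) = -4 + 0 = -4$)
$c = -4$
$y{\left(v,E \right)} = 2 + v$ ($y{\left(v,E \right)} = v + 2 = 2 + v$)
$D = \frac{7}{6}$ ($D = \left(-7\right) \left(- \frac{1}{6}\right) = \frac{7}{6} \approx 1.1667$)
$D \left(d{\left(-4,3 \right)} - -6\right) + y{\left(-5,c \right)} = \frac{7 \left(2 - -6\right)}{6} + \left(2 - 5\right) = \frac{7 \left(2 + 6\right)}{6} - 3 = \frac{7}{6} \cdot 8 - 3 = \frac{28}{3} - 3 = \frac{19}{3}$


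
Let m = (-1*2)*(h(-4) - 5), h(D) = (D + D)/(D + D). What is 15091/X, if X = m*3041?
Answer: 15091/24328 ≈ 0.62031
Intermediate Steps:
h(D) = 1 (h(D) = (2*D)/((2*D)) = (2*D)*(1/(2*D)) = 1)
m = 8 (m = (-1*2)*(1 - 5) = -2*(-4) = 8)
X = 24328 (X = 8*3041 = 24328)
15091/X = 15091/24328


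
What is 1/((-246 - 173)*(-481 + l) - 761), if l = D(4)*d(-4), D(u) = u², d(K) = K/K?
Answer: 1/194074 ≈ 5.1527e-6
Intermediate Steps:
d(K) = 1
l = 16 (l = 4²*1 = 16*1 = 16)
1/((-246 - 173)*(-481 + l) - 761) = 1/((-246 - 173)*(-481 + 16) - 761) = 1/(-419*(-465) - 761) = 1/(194835 - 761) = 1/194074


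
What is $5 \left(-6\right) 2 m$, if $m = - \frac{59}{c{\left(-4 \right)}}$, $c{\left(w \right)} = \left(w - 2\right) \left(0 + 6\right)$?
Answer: $- \frac{295}{3} \approx -98.333$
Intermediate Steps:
$c{\left(w \right)} = -12 + 6 w$ ($c{\left(w \right)} = \left(-2 + w\right) 6 = -12 + 6 w$)
$m = \frac{59}{36}$ ($m = - \frac{59}{-12 + 6 \left(-4\right)} = - \frac{59}{-12 - 24} = - \frac{59}{-36} = \left(-59\right) \left(- \frac{1}{36}\right) = \frac{59}{36} \approx 1.6389$)
$5 \left(-6\right) 2 m = 5 \left(-6\right) 2 \cdot \frac{59}{36} = 5 \left(\left(-12\right) \frac{59}{36}\right) = 5 \left(- \frac{59}{3}\right) = - \frac{295}{3}$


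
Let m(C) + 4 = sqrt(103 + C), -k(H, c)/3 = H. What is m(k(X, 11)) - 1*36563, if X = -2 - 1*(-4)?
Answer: -36567 + sqrt(97) ≈ -36557.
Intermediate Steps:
X = 2 (X = -2 + 4 = 2)
k(H, c) = -3*H
m(C) = -4 + sqrt(103 + C)
m(k(X, 11)) - 1*36563 = (-4 + sqrt(103 - 3*2)) - 1*36563 = (-4 + sqrt(103 - 6)) - 36563 = (-4 + sqrt(97)) - 36563 = -36567 + sqrt(97)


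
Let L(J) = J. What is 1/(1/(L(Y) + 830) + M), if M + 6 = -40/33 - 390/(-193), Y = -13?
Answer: -5203473/27006919 ≈ -0.19267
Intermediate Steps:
M = -33064/6369 (M = -6 + (-40/33 - 390/(-193)) = -6 + (-40*1/33 - 390*(-1/193)) = -6 + (-40/33 + 390/193) = -6 + 5150/6369 = -33064/6369 ≈ -5.1914)
1/(1/(L(Y) + 830) + M) = 1/(1/(-13 + 830) - 33064/6369) = 1/(1/817 - 33064/6369) = 1/(-27006919/5203473) = -5203473/27006919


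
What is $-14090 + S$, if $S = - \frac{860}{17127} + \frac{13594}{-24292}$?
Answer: $- \frac{2931192654559}{208024542} \approx -14091.0$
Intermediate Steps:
$S = - \frac{126857779}{208024542}$ ($S = \left(-860\right) \frac{1}{17127} + 13594 \left(- \frac{1}{24292}\right) = - \frac{860}{17127} - \frac{6797}{12146} = - \frac{126857779}{208024542} \approx -0.60982$)
$-14090 + S = -14090 - \frac{126857779}{208024542} = - \frac{2931192654559}{208024542}$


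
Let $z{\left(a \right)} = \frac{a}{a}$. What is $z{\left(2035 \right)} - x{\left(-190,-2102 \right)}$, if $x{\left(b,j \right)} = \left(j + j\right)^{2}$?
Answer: $-17673615$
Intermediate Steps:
$x{\left(b,j \right)} = 4 j^{2}$ ($x{\left(b,j \right)} = \left(2 j\right)^{2} = 4 j^{2}$)
$z{\left(a \right)} = 1$
$z{\left(2035 \right)} - x{\left(-190,-2102 \right)} = 1 - 4 \left(-2102\right)^{2} = 1 - 4 \cdot 4418404 = 1 - 17673616 = -17673615$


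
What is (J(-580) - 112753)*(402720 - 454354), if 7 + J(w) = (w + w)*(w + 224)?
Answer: -15500526800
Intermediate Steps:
J(w) = -7 + 2*w*(224 + w) (J(w) = -7 + (w + w)*(w + 224) = -7 + (2*w)*(224 + w) = -7 + 2*w*(224 + w))
(J(-580) - 112753)*(402720 - 454354) = ((-7 + 2*(-580)² + 448*(-580)) - 112753)*(402720 - 454354) = ((-7 + 2*336400 - 259840) - 112753)*(-51634) = ((-7 + 672800 - 259840) - 112753)*(-51634) = (412953 - 112753)*(-51634) = 300200*(-51634) = -15500526800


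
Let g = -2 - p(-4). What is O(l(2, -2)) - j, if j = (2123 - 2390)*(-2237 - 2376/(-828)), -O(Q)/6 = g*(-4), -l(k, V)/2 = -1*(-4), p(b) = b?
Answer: -13718691/23 ≈ -5.9647e+5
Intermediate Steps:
l(k, V) = -8 (l(k, V) = -(-2)*(-4) = -2*4 = -8)
g = 2 (g = -2 - 1*(-4) = -2 + 4 = 2)
O(Q) = 48 (O(Q) = -12*(-4) = -6*(-8) = 48)
j = 13719795/23 (j = -267*(-2237 - 2376*(-1/828)) = -267*(-2237 + 66/23) = -267*(-51385/23) = 13719795/23 ≈ 5.9651e+5)
O(l(2, -2)) - j = 48 - 1*13719795/23 = 48 - 13719795/23 = -13718691/23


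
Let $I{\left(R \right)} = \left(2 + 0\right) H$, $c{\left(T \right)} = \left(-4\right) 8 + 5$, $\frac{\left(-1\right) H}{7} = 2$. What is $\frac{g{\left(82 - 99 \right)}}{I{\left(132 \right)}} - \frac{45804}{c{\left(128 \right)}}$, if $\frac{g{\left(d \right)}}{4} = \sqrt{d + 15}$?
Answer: $\frac{15268}{9} - \frac{i \sqrt{2}}{7} \approx 1696.4 - 0.20203 i$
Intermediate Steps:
$H = -14$ ($H = \left(-7\right) 2 = -14$)
$c{\left(T \right)} = -27$ ($c{\left(T \right)} = -32 + 5 = -27$)
$g{\left(d \right)} = 4 \sqrt{15 + d}$ ($g{\left(d \right)} = 4 \sqrt{d + 15} = 4 \sqrt{15 + d}$)
$I{\left(R \right)} = -28$ ($I{\left(R \right)} = \left(2 + 0\right) \left(-14\right) = 2 \left(-14\right) = -28$)
$\frac{g{\left(82 - 99 \right)}}{I{\left(132 \right)}} - \frac{45804}{c{\left(128 \right)}} = \frac{4 \sqrt{15 + \left(82 - 99\right)}}{-28} - \frac{45804}{-27} = 4 \sqrt{15 + \left(82 - 99\right)} \left(- \frac{1}{28}\right) - - \frac{15268}{9} = 4 \sqrt{15 - 17} \left(- \frac{1}{28}\right) + \frac{15268}{9} = 4 \sqrt{-2} \left(- \frac{1}{28}\right) + \frac{15268}{9} = 4 i \sqrt{2} \left(- \frac{1}{28}\right) + \frac{15268}{9} = - \frac{i \sqrt{2}}{7} + \frac{15268}{9} = \frac{15268}{9} - \frac{i \sqrt{2}}{7}$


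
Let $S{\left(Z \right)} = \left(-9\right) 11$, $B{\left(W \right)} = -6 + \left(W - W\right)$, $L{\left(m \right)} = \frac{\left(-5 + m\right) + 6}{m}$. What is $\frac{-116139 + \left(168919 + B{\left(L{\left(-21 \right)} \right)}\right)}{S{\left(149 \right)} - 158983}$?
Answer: $- \frac{26387}{79541} \approx -0.33174$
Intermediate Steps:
$L{\left(m \right)} = \frac{1 + m}{m}$
$B{\left(W \right)} = -6$ ($B{\left(W \right)} = -6 + 0 = -6$)
$S{\left(Z \right)} = -99$
$\frac{-116139 + \left(168919 + B{\left(L{\left(-21 \right)} \right)}\right)}{S{\left(149 \right)} - 158983} = \frac{-116139 + \left(168919 - 6\right)}{-99 - 158983} = \frac{-116139 + 168913}{-159082} = 52774 \left(- \frac{1}{159082}\right) = - \frac{26387}{79541}$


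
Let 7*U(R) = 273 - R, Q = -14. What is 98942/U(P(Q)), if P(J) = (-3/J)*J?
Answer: 346297/138 ≈ 2509.4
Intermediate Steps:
P(J) = -3
U(R) = 39 - R/7 (U(R) = (273 - R)/7 = 39 - R/7)
98942/U(P(Q)) = 98942/(39 - ⅐*(-3)) = 98942/(39 + 3/7) = 98942/(276/7) = 98942*(7/276) = 346297/138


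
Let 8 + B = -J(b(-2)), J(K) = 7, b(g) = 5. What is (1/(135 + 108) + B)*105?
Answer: -127540/81 ≈ -1574.6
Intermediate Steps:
B = -15 (B = -8 - 1*7 = -8 - 7 = -15)
(1/(135 + 108) + B)*105 = (1/(135 + 108) - 15)*105 = (1/243 - 15)*105 = -3644/243*105 = -127540/81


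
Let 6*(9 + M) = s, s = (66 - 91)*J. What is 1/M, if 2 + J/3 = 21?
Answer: -2/493 ≈ -0.0040568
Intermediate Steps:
J = 57 (J = -6 + 3*21 = -6 + 63 = 57)
s = -1425 (s = (66 - 91)*57 = -25*57 = -1425)
M = -493/2 (M = -9 + (1/6)*(-1425) = -9 - 475/2 = -493/2 ≈ -246.50)
1/M = 1/(-493/2) = -2/493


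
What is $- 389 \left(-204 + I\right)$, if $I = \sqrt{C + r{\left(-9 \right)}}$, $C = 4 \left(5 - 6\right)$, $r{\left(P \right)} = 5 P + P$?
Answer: $79356 - 389 i \sqrt{58} \approx 79356.0 - 2962.5 i$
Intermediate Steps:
$r{\left(P \right)} = 6 P$
$C = -4$ ($C = 4 \left(-1\right) = -4$)
$I = i \sqrt{58}$ ($I = \sqrt{-4 + 6 \left(-9\right)} = \sqrt{-4 - 54} = \sqrt{-58} = i \sqrt{58} \approx 7.6158 i$)
$- 389 \left(-204 + I\right) = - 389 \left(-204 + i \sqrt{58}\right) = 79356 - 389 i \sqrt{58}$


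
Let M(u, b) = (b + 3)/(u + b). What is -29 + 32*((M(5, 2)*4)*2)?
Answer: 1077/7 ≈ 153.86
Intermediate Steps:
M(u, b) = (3 + b)/(b + u)
-29 + 32*((M(5, 2)*4)*2) = -29 + 32*((((3 + 2)/(2 + 5))*4)*2) = -29 + 32*(((5/7)*4)*2) = -29 + 32*((20/7)*2) = -29 + 32*(40/7) = -29 + 1280/7 = 1077/7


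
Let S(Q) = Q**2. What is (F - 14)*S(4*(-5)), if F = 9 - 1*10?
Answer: -6000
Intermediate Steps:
F = -1 (F = 9 - 10 = -1)
(F - 14)*S(4*(-5)) = (-1 - 14)*(4*(-5))**2 = -15*(-20)**2 = -15*400 = -6000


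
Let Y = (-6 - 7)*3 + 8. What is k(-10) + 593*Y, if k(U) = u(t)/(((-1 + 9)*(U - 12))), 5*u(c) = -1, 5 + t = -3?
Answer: -16177039/880 ≈ -18383.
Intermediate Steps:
t = -8 (t = -5 - 3 = -8)
u(c) = -⅕ (u(c) = (⅕)*(-1) = -⅕)
k(U) = -1/(5*(-96 + 8*U)) (k(U) = -1/((-1 + 9)*(U - 12))/5 = -1/(8*(-12 + U))/5 = -1/(5*(-96 + 8*U)))
Y = -31 (Y = -13*3 + 8 = -39 + 8 = -31)
k(-10) + 593*Y = -1/(-480 + 40*(-10)) + 593*(-31) = -1/(-480 - 400) - 18383 = -1/(-880) - 18383 = -1*(-1/880) - 18383 = 1/880 - 18383 = -16177039/880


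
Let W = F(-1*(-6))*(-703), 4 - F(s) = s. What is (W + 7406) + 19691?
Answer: 28503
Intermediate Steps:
F(s) = 4 - s
W = 1406 (W = (4 - (-1)*(-6))*(-703) = (4 - 1*6)*(-703) = (4 - 6)*(-703) = -2*(-703) = 1406)
(W + 7406) + 19691 = (1406 + 7406) + 19691 = 8812 + 19691 = 28503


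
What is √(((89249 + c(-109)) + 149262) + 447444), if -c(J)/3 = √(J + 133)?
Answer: √(685955 - 6*√6) ≈ 828.21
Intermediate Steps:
c(J) = -3*√(133 + J) (c(J) = -3*√(J + 133) = -3*√(133 + J))
√(((89249 + c(-109)) + 149262) + 447444) = √(((89249 - 3*√(133 - 109)) + 149262) + 447444) = √(((89249 - 6*√6) + 149262) + 447444) = √((238511 - 6*√6) + 447444) = √(685955 - 6*√6)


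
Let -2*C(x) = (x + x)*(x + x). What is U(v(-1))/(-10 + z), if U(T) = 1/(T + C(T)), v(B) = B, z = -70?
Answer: 1/240 ≈ 0.0041667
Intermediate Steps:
C(x) = -2*x² (C(x) = -(x + x)*(x + x)/2 = -2*x*2*x/2 = -2*x²)
U(T) = 1/(T - 2*T²)
U(v(-1))/(-10 + z) = (-1/(-1*(-1 + 2*(-1))))/(-10 - 70) = -1*(-1)/(-1 - 2)/(-80) = -1*(-1)/(-3)*(-1/80) = -1*(-1)*(-⅓)*(-1/80) = -⅓*(-1/80) = 1/240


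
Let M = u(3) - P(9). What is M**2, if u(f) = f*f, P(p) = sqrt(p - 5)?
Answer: 49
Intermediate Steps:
P(p) = sqrt(-5 + p)
u(f) = f**2
M = 7 (M = 3**2 - sqrt(-5 + 9) = 9 - sqrt(4) = 9 - 1*2 = 9 - 2 = 7)
M**2 = 7**2 = 49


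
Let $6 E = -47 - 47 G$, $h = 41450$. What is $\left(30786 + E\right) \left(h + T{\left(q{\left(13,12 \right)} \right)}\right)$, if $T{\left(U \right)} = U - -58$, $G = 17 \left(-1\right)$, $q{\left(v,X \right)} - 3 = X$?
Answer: $1283531294$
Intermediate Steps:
$q{\left(v,X \right)} = 3 + X$
$G = -17$
$T{\left(U \right)} = 58 + U$ ($T{\left(U \right)} = U + 58 = 58 + U$)
$E = \frac{376}{3}$ ($E = \frac{-47 - -799}{6} = \frac{-47 + 799}{6} = \frac{1}{6} \cdot 752 = \frac{376}{3} \approx 125.33$)
$\left(30786 + E\right) \left(h + T{\left(q{\left(13,12 \right)} \right)}\right) = \left(30786 + \frac{376}{3}\right) \left(41450 + \left(58 + \left(3 + 12\right)\right)\right) = \frac{92734 \left(41450 + \left(58 + 15\right)\right)}{3} = \frac{92734 \left(41450 + 73\right)}{3} = \frac{92734}{3} \cdot 41523 = 1283531294$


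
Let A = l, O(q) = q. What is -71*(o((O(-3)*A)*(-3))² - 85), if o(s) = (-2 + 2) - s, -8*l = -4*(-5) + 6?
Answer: -875359/16 ≈ -54710.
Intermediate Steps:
l = -13/4 (l = -(-4*(-5) + 6)/8 = -(20 + 6)/8 = -⅛*26 = -13/4 ≈ -3.2500)
A = -13/4 ≈ -3.2500
o(s) = -s (o(s) = 0 - s = -s)
-71*(o((O(-3)*A)*(-3))² - 85) = -71*((-(-3*(-13/4))*(-3))² - 85) = -71*((-39*(-3)/4)² - 85) = -71*((-1*(-117/4))² - 85) = -71*((117/4)² - 85) = -71*(13689/16 - 85) = -71*12329/16 = -875359/16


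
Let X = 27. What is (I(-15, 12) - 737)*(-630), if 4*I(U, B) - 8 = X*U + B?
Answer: 1049895/2 ≈ 5.2495e+5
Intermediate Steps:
I(U, B) = 2 + B/4 + 27*U/4 (I(U, B) = 2 + (27*U + B)/4 = 2 + (B + 27*U)/4 = 2 + (B/4 + 27*U/4) = 2 + B/4 + 27*U/4)
(I(-15, 12) - 737)*(-630) = ((2 + (¼)*12 + (27/4)*(-15)) - 737)*(-630) = ((2 + 3 - 405/4) - 737)*(-630) = (-385/4 - 737)*(-630) = -3333/4*(-630) = 1049895/2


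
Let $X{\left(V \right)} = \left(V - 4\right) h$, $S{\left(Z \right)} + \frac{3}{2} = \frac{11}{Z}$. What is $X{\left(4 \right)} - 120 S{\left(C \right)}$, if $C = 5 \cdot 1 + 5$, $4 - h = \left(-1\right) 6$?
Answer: $48$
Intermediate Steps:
$h = 10$ ($h = 4 - \left(-1\right) 6 = 4 - -6 = 4 + 6 = 10$)
$C = 10$ ($C = 5 + 5 = 10$)
$S{\left(Z \right)} = - \frac{3}{2} + \frac{11}{Z}$
$X{\left(V \right)} = -40 + 10 V$ ($X{\left(V \right)} = \left(V - 4\right) 10 = \left(-4 + V\right) 10 = -40 + 10 V$)
$X{\left(4 \right)} - 120 S{\left(C \right)} = \left(-40 + 10 \cdot 4\right) - 120 \left(- \frac{3}{2} + \frac{11}{10}\right) = \left(-40 + 40\right) - 120 \left(- \frac{3}{2} + 11 \cdot \frac{1}{10}\right) = 0 - 120 \left(- \frac{3}{2} + \frac{11}{10}\right) = 0 - -48 = 0 + 48 = 48$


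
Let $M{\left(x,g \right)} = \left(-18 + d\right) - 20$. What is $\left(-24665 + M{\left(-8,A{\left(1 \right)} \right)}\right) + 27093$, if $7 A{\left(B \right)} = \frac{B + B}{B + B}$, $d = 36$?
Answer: $2426$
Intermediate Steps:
$A{\left(B \right)} = \frac{1}{7}$ ($A{\left(B \right)} = \frac{\left(B + B\right) \frac{1}{B + B}}{7} = \frac{2 B \frac{1}{2 B}}{7} = \frac{1}{7} \cdot 1 = \frac{1}{7}$)
$M{\left(x,g \right)} = -2$ ($M{\left(x,g \right)} = \left(-18 + 36\right) - 20 = 18 - 20 = -2$)
$\left(-24665 + M{\left(-8,A{\left(1 \right)} \right)}\right) + 27093 = \left(-24665 - 2\right) + 27093 = -24667 + 27093 = 2426$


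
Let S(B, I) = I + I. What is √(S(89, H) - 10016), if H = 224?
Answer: 4*I*√598 ≈ 97.816*I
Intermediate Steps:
S(B, I) = 2*I
√(S(89, H) - 10016) = √(2*224 - 10016) = √(448 - 10016) = √(-9568) = 4*I*√598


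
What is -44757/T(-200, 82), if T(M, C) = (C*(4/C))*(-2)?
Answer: 44757/8 ≈ 5594.6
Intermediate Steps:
T(M, C) = -8 (T(M, C) = 4*(-2) = -8)
-44757/T(-200, 82) = -44757/(-8) = -44757*(-⅛) = 44757/8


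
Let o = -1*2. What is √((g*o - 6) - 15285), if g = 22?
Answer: I*√15335 ≈ 123.83*I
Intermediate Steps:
o = -2
√((g*o - 6) - 15285) = √((22*(-2) - 6) - 15285) = √((-44 - 6) - 15285) = √(-50 - 15285) = √(-15335) = I*√15335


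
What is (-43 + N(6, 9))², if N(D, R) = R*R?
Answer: 1444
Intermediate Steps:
N(D, R) = R²
(-43 + N(6, 9))² = (-43 + 9²)² = (-43 + 81)² = 38² = 1444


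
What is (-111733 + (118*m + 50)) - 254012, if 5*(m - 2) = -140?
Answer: -368763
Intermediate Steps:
m = -26 (m = 2 + (1/5)*(-140) = 2 - 28 = -26)
(-111733 + (118*m + 50)) - 254012 = (-111733 + (118*(-26) + 50)) - 254012 = (-111733 + (-3068 + 50)) - 254012 = (-111733 - 3018) - 254012 = -114751 - 254012 = -368763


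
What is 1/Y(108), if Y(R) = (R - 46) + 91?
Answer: 1/153 ≈ 0.0065359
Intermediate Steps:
Y(R) = 45 + R (Y(R) = (-46 + R) + 91 = 45 + R)
1/Y(108) = 1/(45 + 108) = 1/153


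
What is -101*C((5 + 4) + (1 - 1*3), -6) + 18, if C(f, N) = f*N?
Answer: 4260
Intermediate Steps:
C(f, N) = N*f
-101*C((5 + 4) + (1 - 1*3), -6) + 18 = -(-606)*((5 + 4) + (1 - 1*3)) + 18 = -(-606)*(9 + (1 - 3)) + 18 = -(-606)*(9 - 2) + 18 = -(-606)*7 + 18 = -101*(-42) + 18 = 4242 + 18 = 4260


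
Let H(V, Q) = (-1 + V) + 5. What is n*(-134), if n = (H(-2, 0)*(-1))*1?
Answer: 268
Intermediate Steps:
H(V, Q) = 4 + V
n = -2 (n = ((4 - 2)*(-1))*1 = (2*(-1))*1 = -2*1 = -2)
n*(-134) = -2*(-134) = 268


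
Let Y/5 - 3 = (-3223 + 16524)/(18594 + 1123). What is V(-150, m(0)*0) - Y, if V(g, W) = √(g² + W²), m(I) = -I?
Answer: 2595290/19717 ≈ 131.63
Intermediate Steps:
Y = 362260/19717 (Y = 15 + 5*((-3223 + 16524)/(18594 + 1123)) = 15 + 5*(13301/19717) = 15 + 66505/19717 = 362260/19717 ≈ 18.373)
V(g, W) = √(W² + g²)
V(-150, m(0)*0) - Y = √((-1*0*0)² + (-150)²) - 1*362260/19717 = √((0*0)² + 22500) - 362260/19717 = √(0² + 22500) - 362260/19717 = √(0 + 22500) - 362260/19717 = √22500 - 362260/19717 = 150 - 362260/19717 = 2595290/19717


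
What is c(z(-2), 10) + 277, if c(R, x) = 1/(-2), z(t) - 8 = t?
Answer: 553/2 ≈ 276.50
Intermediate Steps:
z(t) = 8 + t
c(R, x) = -½
c(z(-2), 10) + 277 = -½ + 277 = 553/2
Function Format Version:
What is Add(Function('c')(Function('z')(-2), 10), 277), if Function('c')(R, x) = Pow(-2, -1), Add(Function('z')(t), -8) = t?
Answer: Rational(553, 2) ≈ 276.50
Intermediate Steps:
Function('z')(t) = Add(8, t)
Function('c')(R, x) = Rational(-1, 2)
Add(Function('c')(Function('z')(-2), 10), 277) = Add(Rational(-1, 2), 277) = Rational(553, 2)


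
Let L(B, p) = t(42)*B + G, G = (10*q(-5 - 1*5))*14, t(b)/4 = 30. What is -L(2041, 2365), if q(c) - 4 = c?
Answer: -244080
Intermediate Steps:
q(c) = 4 + c
t(b) = 120 (t(b) = 4*30 = 120)
G = -840 (G = (10*(4 + (-5 - 1*5)))*14 = (10*(4 + (-5 - 5)))*14 = (10*(4 - 10))*14 = (10*(-6))*14 = -60*14 = -840)
L(B, p) = -840 + 120*B (L(B, p) = 120*B - 840 = -840 + 120*B)
-L(2041, 2365) = -(-840 + 120*2041) = -(-840 + 244920) = -1*244080 = -244080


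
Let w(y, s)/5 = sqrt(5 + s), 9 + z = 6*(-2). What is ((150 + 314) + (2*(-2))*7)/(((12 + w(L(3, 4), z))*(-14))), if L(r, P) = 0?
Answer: -327/476 + 545*I/476 ≈ -0.68697 + 1.145*I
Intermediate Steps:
z = -21 (z = -9 + 6*(-2) = -9 - 12 = -21)
w(y, s) = 5*sqrt(5 + s)
((150 + 314) + (2*(-2))*7)/(((12 + w(L(3, 4), z))*(-14))) = ((150 + 314) + (2*(-2))*7)/(((12 + 5*sqrt(5 - 21))*(-14))) = (464 - 4*7)/(((12 + 5*sqrt(-16))*(-14))) = (464 - 28)/(((12 + 5*(4*I))*(-14))) = 436/(((12 + 20*I)*(-14))) = 436/(-168 - 280*I) = 436*((-168 + 280*I)/106624) = 109*(-168 + 280*I)/26656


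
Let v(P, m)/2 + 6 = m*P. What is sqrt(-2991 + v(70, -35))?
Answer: I*sqrt(7903) ≈ 88.899*I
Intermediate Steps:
v(P, m) = -12 + 2*P*m (v(P, m) = -12 + 2*(m*P) = -12 + 2*(P*m) = -12 + 2*P*m)
sqrt(-2991 + v(70, -35)) = sqrt(-2991 + (-12 + 2*70*(-35))) = sqrt(-2991 + (-12 - 4900)) = sqrt(-2991 - 4912) = sqrt(-7903) = I*sqrt(7903)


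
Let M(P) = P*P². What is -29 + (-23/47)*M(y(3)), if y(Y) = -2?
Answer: -1179/47 ≈ -25.085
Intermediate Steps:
M(P) = P³
-29 + (-23/47)*M(y(3)) = -29 - 23/47*(-2)³ = -29 - 23*1/47*(-8) = -29 - 23/47*(-8) = -29 + 184/47 = -1179/47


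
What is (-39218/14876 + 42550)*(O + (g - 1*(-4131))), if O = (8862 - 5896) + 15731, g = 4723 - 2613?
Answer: 3946030651479/3719 ≈ 1.0610e+9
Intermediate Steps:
g = 2110
O = 18697 (O = 2966 + 15731 = 18697)
(-39218/14876 + 42550)*(O + (g - 1*(-4131))) = (-39218/14876 + 42550)*(18697 + (2110 - 1*(-4131))) = (-39218*1/14876 + 42550)*(18697 + (2110 + 4131)) = (-19609/7438 + 42550)*(18697 + 6241) = (316467291/7438)*24938 = 3946030651479/3719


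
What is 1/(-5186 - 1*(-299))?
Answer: -1/4887 ≈ -0.00020462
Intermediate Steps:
1/(-5186 - 1*(-299)) = 1/(-5186 + 299) = 1/(-4887) = -1/4887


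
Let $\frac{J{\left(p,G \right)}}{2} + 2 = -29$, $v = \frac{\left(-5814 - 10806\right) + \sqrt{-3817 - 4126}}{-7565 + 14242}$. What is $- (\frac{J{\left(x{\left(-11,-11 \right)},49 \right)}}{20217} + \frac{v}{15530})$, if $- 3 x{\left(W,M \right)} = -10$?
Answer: $\frac{676502276}{209637775677} - \frac{13 i \sqrt{47}}{103693810} \approx 0.003227 - 8.5949 \cdot 10^{-7} i$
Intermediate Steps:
$x{\left(W,M \right)} = \frac{10}{3}$ ($x{\left(W,M \right)} = \left(- \frac{1}{3}\right) \left(-10\right) = \frac{10}{3}$)
$v = - \frac{16620}{6677} + \frac{13 i \sqrt{47}}{6677}$ ($v = \frac{\left(-5814 - 10806\right) + \sqrt{-7943}}{6677} = \left(-16620 + 13 i \sqrt{47}\right) \frac{1}{6677} = - \frac{16620}{6677} + \frac{13 i \sqrt{47}}{6677} \approx -2.4891 + 0.013348 i$)
$J{\left(p,G \right)} = -62$ ($J{\left(p,G \right)} = -4 + 2 \left(-29\right) = -4 - 58 = -62$)
$- (\frac{J{\left(x{\left(-11,-11 \right)},49 \right)}}{20217} + \frac{v}{15530}) = - (- \frac{62}{20217} + \frac{- \frac{16620}{6677} + \frac{13 i \sqrt{47}}{6677}}{15530}) = - (\left(-62\right) \frac{1}{20217} + \left(- \frac{16620}{6677} + \frac{13 i \sqrt{47}}{6677}\right) \frac{1}{15530}) = - (- \frac{62}{20217} - \left(\frac{1662}{10369381} - \frac{13 i \sqrt{47}}{103693810}\right)) = - (- \frac{676502276}{209637775677} + \frac{13 i \sqrt{47}}{103693810}) = \frac{676502276}{209637775677} - \frac{13 i \sqrt{47}}{103693810}$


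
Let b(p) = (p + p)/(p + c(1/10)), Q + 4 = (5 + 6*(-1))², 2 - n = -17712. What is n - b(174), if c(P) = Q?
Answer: 1009582/57 ≈ 17712.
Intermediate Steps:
n = 17714 (n = 2 - 1*(-17712) = 2 + 17712 = 17714)
Q = -3 (Q = -4 + (5 + 6*(-1))² = -4 + (5 - 6)² = -4 + (-1)² = -4 + 1 = -3)
c(P) = -3
b(p) = 2*p/(-3 + p) (b(p) = (p + p)/(p - 3) = (2*p)/(-3 + p) = 2*p/(-3 + p))
n - b(174) = 17714 - 2*174/(-3 + 174) = 17714 - 2*174/171 = 17714 - 1*116/57 = 17714 - 116/57 = 1009582/57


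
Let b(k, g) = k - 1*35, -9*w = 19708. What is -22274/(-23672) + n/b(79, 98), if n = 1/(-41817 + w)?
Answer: 1102732234/1171944499 ≈ 0.94094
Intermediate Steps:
w = -19708/9 (w = -1/9*19708 = -19708/9 ≈ -2189.8)
b(k, g) = -35 + k (b(k, g) = k - 35 = -35 + k)
n = -9/396061 (n = 1/(-41817 - 19708/9) = 1/(-396061/9) = -9/396061 ≈ -2.2724e-5)
-22274/(-23672) + n/b(79, 98) = -22274/(-23672) - 9/(396061*(-35 + 79)) = -22274*(-1/23672) - 9/396061/44 = 11137/11836 - 9/396061*1/44 = 11137/11836 - 9/17426684 = 1102732234/1171944499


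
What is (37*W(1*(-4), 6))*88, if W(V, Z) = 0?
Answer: 0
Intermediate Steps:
(37*W(1*(-4), 6))*88 = (37*0)*88 = 0*88 = 0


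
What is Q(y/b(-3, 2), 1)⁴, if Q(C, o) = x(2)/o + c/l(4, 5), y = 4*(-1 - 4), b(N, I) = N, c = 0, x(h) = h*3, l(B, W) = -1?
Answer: 1296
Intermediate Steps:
x(h) = 3*h
y = -20 (y = 4*(-5) = -20)
Q(C, o) = 6/o (Q(C, o) = (3*2)/o + 0/(-1) = 6/o + 0*(-1) = 6/o + 0 = 6/o)
Q(y/b(-3, 2), 1)⁴ = (6/1)⁴ = (6*1)⁴ = 6⁴ = 1296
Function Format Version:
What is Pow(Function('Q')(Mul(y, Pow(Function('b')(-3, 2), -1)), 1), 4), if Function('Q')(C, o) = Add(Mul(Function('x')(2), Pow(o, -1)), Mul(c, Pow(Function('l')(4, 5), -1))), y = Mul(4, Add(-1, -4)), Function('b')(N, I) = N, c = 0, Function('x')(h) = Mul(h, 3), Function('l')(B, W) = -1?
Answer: 1296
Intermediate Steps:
Function('x')(h) = Mul(3, h)
y = -20 (y = Mul(4, -5) = -20)
Function('Q')(C, o) = Mul(6, Pow(o, -1)) (Function('Q')(C, o) = Add(Mul(Mul(3, 2), Pow(o, -1)), Mul(0, Pow(-1, -1))) = Add(Mul(6, Pow(o, -1)), Mul(0, -1)) = Add(Mul(6, Pow(o, -1)), 0) = Mul(6, Pow(o, -1)))
Pow(Function('Q')(Mul(y, Pow(Function('b')(-3, 2), -1)), 1), 4) = Pow(Mul(6, Pow(1, -1)), 4) = Pow(Mul(6, 1), 4) = Pow(6, 4) = 1296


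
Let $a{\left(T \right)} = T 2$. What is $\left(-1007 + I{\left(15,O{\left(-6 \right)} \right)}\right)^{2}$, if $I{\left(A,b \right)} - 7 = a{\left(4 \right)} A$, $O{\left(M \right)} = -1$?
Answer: $774400$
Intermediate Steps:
$a{\left(T \right)} = 2 T$
$I{\left(A,b \right)} = 7 + 8 A$ ($I{\left(A,b \right)} = 7 + 2 \cdot 4 A = 7 + 8 A$)
$\left(-1007 + I{\left(15,O{\left(-6 \right)} \right)}\right)^{2} = \left(-1007 + \left(7 + 8 \cdot 15\right)\right)^{2} = \left(-1007 + \left(7 + 120\right)\right)^{2} = \left(-1007 + 127\right)^{2} = \left(-880\right)^{2} = 774400$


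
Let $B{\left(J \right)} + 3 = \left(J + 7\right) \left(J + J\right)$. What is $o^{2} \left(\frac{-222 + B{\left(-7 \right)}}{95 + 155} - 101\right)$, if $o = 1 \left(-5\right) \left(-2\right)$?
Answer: $-10190$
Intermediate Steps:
$B{\left(J \right)} = -3 + 2 J \left(7 + J\right)$ ($B{\left(J \right)} = -3 + \left(J + 7\right) \left(J + J\right) = -3 + \left(7 + J\right) 2 J = -3 + 2 J \left(7 + J\right)$)
$o = 10$ ($o = \left(-5\right) \left(-2\right) = 10$)
$o^{2} \left(\frac{-222 + B{\left(-7 \right)}}{95 + 155} - 101\right) = 10^{2} \left(\frac{-222 + \left(-3 + 2 \left(-7\right)^{2} + 14 \left(-7\right)\right)}{95 + 155} - 101\right) = 100 \left(\frac{-222 - 3}{250} - 101\right) = 100 \left(\left(-222 - 3\right) \frac{1}{250} - 101\right) = 100 \left(\left(-225\right) \frac{1}{250} - 101\right) = 100 \left(- \frac{9}{10} - 101\right) = 100 \left(- \frac{1019}{10}\right) = -10190$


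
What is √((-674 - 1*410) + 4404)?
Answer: 2*√830 ≈ 57.619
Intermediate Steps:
√((-674 - 1*410) + 4404) = √((-674 - 410) + 4404) = √(-1084 + 4404) = √3320 = 2*√830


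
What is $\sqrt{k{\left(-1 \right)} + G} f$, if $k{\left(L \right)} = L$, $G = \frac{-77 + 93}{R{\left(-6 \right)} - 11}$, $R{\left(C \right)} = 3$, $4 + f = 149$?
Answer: $145 i \sqrt{3} \approx 251.15 i$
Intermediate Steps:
$f = 145$ ($f = -4 + 149 = 145$)
$G = -2$ ($G = \frac{-77 + 93}{3 - 11} = \frac{16}{-8} = 16 \left(- \frac{1}{8}\right) = -2$)
$\sqrt{k{\left(-1 \right)} + G} f = \sqrt{-1 - 2} \cdot 145 = \sqrt{-3} \cdot 145 = i \sqrt{3} \cdot 145 = 145 i \sqrt{3}$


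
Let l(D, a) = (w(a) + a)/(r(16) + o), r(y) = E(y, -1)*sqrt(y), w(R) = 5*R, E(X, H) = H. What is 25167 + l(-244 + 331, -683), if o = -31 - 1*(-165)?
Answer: 1633806/65 ≈ 25135.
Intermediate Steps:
o = 134 (o = -31 + 165 = 134)
r(y) = -sqrt(y)
l(D, a) = 3*a/65 (l(D, a) = (5*a + a)/(-sqrt(16) + 134) = (6*a)/(-1*4 + 134) = (6*a)/(-4 + 134) = (6*a)/130 = (6*a)*(1/130) = 3*a/65)
25167 + l(-244 + 331, -683) = 25167 + (3/65)*(-683) = 25167 - 2049/65 = 1633806/65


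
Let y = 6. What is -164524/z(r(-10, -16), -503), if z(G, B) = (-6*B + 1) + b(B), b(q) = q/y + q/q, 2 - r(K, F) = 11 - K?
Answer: -987144/17617 ≈ -56.034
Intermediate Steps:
r(K, F) = -9 + K (r(K, F) = 2 - (11 - K) = 2 + (-11 + K) = -9 + K)
b(q) = 1 + q/6 (b(q) = q/6 + q/q = q*(⅙) + 1 = q/6 + 1 = 1 + q/6)
z(G, B) = 2 - 35*B/6 (z(G, B) = (-6*B + 1) + (1 + B/6) = (1 - 6*B) + (1 + B/6) = 2 - 35*B/6)
-164524/z(r(-10, -16), -503) = -164524/(2 - 35/6*(-503)) = -164524/(2 + 17605/6) = -164524/17617/6 = -164524*6/17617 = -987144/17617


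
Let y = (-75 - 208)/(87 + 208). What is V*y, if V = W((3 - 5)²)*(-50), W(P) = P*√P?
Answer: 22640/59 ≈ 383.73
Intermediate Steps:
W(P) = P^(3/2)
V = -400 (V = ((3 - 5)²)^(3/2)*(-50) = ((-2)²)^(3/2)*(-50) = 4^(3/2)*(-50) = 8*(-50) = -400)
y = -283/295 ≈ -0.95932
V*y = -400*(-283/295) = 22640/59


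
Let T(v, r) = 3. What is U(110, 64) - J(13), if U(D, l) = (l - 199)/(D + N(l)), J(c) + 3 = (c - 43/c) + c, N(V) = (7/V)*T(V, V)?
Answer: -1919936/91793 ≈ -20.916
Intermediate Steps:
N(V) = 21/V (N(V) = (7/V)*3 = 21/V)
J(c) = -3 - 43/c + 2*c (J(c) = -3 + ((c - 43/c) + c) = -3 + (-43/c + 2*c) = -3 - 43/c + 2*c)
U(D, l) = (-199 + l)/(D + 21/l) (U(D, l) = (l - 199)/(D + 21/l) = (-199 + l)/(D + 21/l))
U(110, 64) - J(13) = 64*(-199 + 64)/(21 + 110*64) - (-3 - 43/13 + 2*13) = 64*(-135)/(21 + 7040) - (-3 - 43*1/13 + 26) = 64*(-135)/7061 - (-3 - 43/13 + 26) = 64*(1/7061)*(-135) - 1*256/13 = -8640/7061 - 256/13 = -1919936/91793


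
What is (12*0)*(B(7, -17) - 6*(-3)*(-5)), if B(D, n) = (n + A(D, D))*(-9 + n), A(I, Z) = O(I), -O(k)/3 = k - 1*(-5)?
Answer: 0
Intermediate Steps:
O(k) = -15 - 3*k (O(k) = -3*(k - 1*(-5)) = -3*(k + 5) = -3*(5 + k) = -15 - 3*k)
A(I, Z) = -15 - 3*I
B(D, n) = (-9 + n)*(-15 + n - 3*D) (B(D, n) = (n + (-15 - 3*D))*(-9 + n) = (-15 + n - 3*D)*(-9 + n) = (-9 + n)*(-15 + n - 3*D))
(12*0)*(B(7, -17) - 6*(-3)*(-5)) = (12*0)*((135 + (-17)**2 - 24*(-17) + 27*7 - 3*7*(-17)) - 6*(-3)*(-5)) = 0*((135 + 289 + 408 + 189 + 357) + 18*(-5)) = 0*(1378 - 90) = 0*1288 = 0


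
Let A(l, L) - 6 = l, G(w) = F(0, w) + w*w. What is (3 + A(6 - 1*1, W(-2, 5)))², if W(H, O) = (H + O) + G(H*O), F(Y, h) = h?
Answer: 196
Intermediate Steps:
G(w) = w + w² (G(w) = w + w*w = w + w²)
W(H, O) = H + O + H*O*(1 + H*O) (W(H, O) = (H + O) + (H*O)*(1 + H*O) = (H + O) + H*O*(1 + H*O) = H + O + H*O*(1 + H*O))
A(l, L) = 6 + l
(3 + A(6 - 1*1, W(-2, 5)))² = (3 + (6 + (6 - 1*1)))² = (3 + (6 + (6 - 1)))² = (3 + (6 + 5))² = (3 + 11)² = 14² = 196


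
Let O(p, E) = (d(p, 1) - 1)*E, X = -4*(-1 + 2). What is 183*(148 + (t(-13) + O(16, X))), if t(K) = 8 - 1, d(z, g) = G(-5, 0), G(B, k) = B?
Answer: 32757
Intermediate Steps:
d(z, g) = -5
t(K) = 7
X = -4 (X = -4*1 = -4)
O(p, E) = -6*E (O(p, E) = (-5 - 1)*E = -6*E)
183*(148 + (t(-13) + O(16, X))) = 183*(148 + (7 - 6*(-4))) = 183*(148 + (7 + 24)) = 183*(148 + 31) = 183*179 = 32757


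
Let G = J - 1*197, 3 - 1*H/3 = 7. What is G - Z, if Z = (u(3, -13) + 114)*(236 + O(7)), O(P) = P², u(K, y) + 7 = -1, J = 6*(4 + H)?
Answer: -30455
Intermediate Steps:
H = -12 (H = 9 - 3*7 = 9 - 21 = -12)
J = -48 (J = 6*(4 - 12) = 6*(-8) = -48)
u(K, y) = -8 (u(K, y) = -7 - 1 = -8)
G = -245 (G = -48 - 1*197 = -48 - 197 = -245)
Z = 30210 (Z = (-8 + 114)*(236 + 7²) = 106*(236 + 49) = 106*285 = 30210)
G - Z = -245 - 1*30210 = -245 - 30210 = -30455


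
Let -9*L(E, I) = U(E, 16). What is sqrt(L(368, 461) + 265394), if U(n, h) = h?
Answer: sqrt(2388530)/3 ≈ 515.16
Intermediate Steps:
L(E, I) = -16/9 (L(E, I) = -1/9*16 = -16/9)
sqrt(L(368, 461) + 265394) = sqrt(-16/9 + 265394) = sqrt(2388530/9) = sqrt(2388530)/3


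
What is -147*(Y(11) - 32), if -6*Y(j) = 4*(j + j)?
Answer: 6860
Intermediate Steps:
Y(j) = -4*j/3 (Y(j) = -2*(j + j)/3 = -2*2*j/3 = -4*j/3)
-147*(Y(11) - 32) = -147*(-4/3*11 - 32) = -147*(-44/3 - 32) = -147*(-140/3) = 6860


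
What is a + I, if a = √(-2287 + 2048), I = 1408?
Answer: 1408 + I*√239 ≈ 1408.0 + 15.46*I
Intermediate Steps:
a = I*√239 (a = √(-239) = I*√239 ≈ 15.46*I)
a + I = I*√239 + 1408 = 1408 + I*√239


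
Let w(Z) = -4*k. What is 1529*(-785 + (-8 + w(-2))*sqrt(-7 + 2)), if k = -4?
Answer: -1200265 + 12232*I*sqrt(5) ≈ -1.2003e+6 + 27352.0*I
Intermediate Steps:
w(Z) = 16 (w(Z) = -4*(-4) = 16)
1529*(-785 + (-8 + w(-2))*sqrt(-7 + 2)) = 1529*(-785 + (-8 + 16)*sqrt(-7 + 2)) = 1529*(-785 + 8*sqrt(-5)) = 1529*(-785 + 8*(I*sqrt(5))) = 1529*(-785 + 8*I*sqrt(5)) = -1200265 + 12232*I*sqrt(5)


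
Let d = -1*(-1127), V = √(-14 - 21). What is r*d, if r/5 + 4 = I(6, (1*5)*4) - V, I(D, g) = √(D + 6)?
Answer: -22540 + 11270*√3 - 5635*I*√35 ≈ -3019.8 - 33337.0*I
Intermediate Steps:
I(D, g) = √(6 + D)
V = I*√35 (V = √(-35) = I*√35 ≈ 5.9161*I)
d = 1127
r = -20 + 10*√3 - 5*I*√35 (r = -20 + 5*(√(6 + 6) - I*√35) = -20 + 5*(√12 - I*√35) = -20 + 5*(2*√3 - I*√35) = -20 + (10*√3 - 5*I*√35) = -20 + 10*√3 - 5*I*√35 ≈ -2.6795 - 29.58*I)
r*d = (-20 + 10*√3 - 5*I*√35)*1127 = -22540 + 11270*√3 - 5635*I*√35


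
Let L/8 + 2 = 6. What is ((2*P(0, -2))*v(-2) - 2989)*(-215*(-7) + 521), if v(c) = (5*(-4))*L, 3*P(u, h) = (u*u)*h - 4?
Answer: -7794022/3 ≈ -2.5980e+6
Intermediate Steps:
L = 32 (L = -16 + 8*6 = -16 + 48 = 32)
P(u, h) = -4/3 + h*u²/3 (P(u, h) = ((u*u)*h - 4)/3 = (u²*h - 4)/3 = (h*u² - 4)/3 = (-4 + h*u²)/3 = -4/3 + h*u²/3)
v(c) = -640 (v(c) = (5*(-4))*32 = -20*32 = -640)
((2*P(0, -2))*v(-2) - 2989)*(-215*(-7) + 521) = ((2*(-4/3 + (⅓)*(-2)*0²))*(-640) - 2989)*(-215*(-7) + 521) = ((2*(-4/3 + (⅓)*(-2)*0))*(-640) - 2989)*(1505 + 521) = ((2*(-4/3 + 0))*(-640) - 2989)*2026 = ((2*(-4/3))*(-640) - 2989)*2026 = (-8/3*(-640) - 2989)*2026 = (5120/3 - 2989)*2026 = -3847/3*2026 = -7794022/3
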